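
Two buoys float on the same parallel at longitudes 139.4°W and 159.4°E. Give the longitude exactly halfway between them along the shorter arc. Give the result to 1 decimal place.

170.0°W

Signed shortest Δλ from -139.4° to +159.4° is -61.2°.
Midpoint longitude = -139.4° + (-61.2°)/2 = -139.4° − 30.6° = -170.0°.
(The naïve average (-139.4 + +159.4)/2 = 10.0° is on the wrong side of the globe.)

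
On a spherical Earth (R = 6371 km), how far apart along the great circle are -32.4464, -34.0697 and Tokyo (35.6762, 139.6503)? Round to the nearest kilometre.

Δλ = 139.6503 − -34.0697 = 173.7200°.
Δφ = 35.6762 − -32.4464 = 68.1226°.
a = sin²(Δφ/2) + cos φ₁ · cos φ₂ · sin²(Δλ/2) = 0.997149.
c = 2·atan2(√a, √(1−a)) = 3.03475 rad → d = 6371·c ≈ 19334.40 km.

19334 km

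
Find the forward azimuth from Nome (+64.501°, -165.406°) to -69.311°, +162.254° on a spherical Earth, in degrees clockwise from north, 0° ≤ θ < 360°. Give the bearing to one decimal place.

Δλ = 162.254 − -165.406 = 327.660°; wrapped into (−180°, 180°]: -32.340°.
θ = atan2( sin Δλ · cos φ₂ , cos φ₁ · sin φ₂ − sin φ₁ · cos φ₂ · cos Δλ )
  = atan2(-0.18899, -0.67215) = -164.295° → normalised to [0°, 360°): 195.705°.

195.7°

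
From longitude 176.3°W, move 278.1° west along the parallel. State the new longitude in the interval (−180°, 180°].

94.4°W

Start at -176.3°; shift −278.1° → -454.4°.
-454.4° lies outside (−180°, 180°]; add 360° → -94.4°.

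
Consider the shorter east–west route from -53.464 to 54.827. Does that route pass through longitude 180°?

No

Signed shortest Δλ = ((54.827 − -53.464 + 180) mod 360) − 180 = 108.291°.
Going east by 108.291° from -53.464° reaches +54.827° without touching 180°.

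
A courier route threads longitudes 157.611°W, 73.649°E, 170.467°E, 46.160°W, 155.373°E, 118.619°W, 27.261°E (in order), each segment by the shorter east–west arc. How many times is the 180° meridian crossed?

4

Leg 1: -157.611° → +73.649°, shortest Δλ = -128.74° (west) — crosses 180°.
Leg 2: +73.649° → +170.467°, shortest Δλ = 96.818° (east) — does not cross 180°.
Leg 3: +170.467° → -46.160°, shortest Δλ = 143.373° (east) — crosses 180°.
Leg 4: -46.160° → +155.373°, shortest Δλ = -158.467° (west) — crosses 180°.
Leg 5: +155.373° → -118.619°, shortest Δλ = 86.008° (east) — crosses 180°.
Leg 6: -118.619° → +27.261°, shortest Δλ = 145.88° (east) — does not cross 180°.
Total crossings: 4.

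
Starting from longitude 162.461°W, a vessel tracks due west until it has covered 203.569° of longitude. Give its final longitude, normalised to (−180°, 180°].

Start at -162.461°; shift −203.569° → -366.030°.
-366.030° lies outside (−180°, 180°]; add 360° → -6.030°.

6.030°W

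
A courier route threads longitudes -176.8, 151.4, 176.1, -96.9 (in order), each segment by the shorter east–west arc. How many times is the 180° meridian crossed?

2

Leg 1: -176.8° → +151.4°, shortest Δλ = -31.8° (west) — crosses 180°.
Leg 2: +151.4° → +176.1°, shortest Δλ = 24.7° (east) — does not cross 180°.
Leg 3: +176.1° → -96.9°, shortest Δλ = 87.0° (east) — crosses 180°.
Total crossings: 2.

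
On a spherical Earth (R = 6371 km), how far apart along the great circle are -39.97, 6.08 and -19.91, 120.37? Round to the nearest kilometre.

Δλ = 120.37 − 6.08 = 114.29°.
Δφ = -19.91 − -39.97 = 20.06°.
a = sin²(Δφ/2) + cos φ₁ · cos φ₂ · sin²(Δλ/2) = 0.538826.
c = 2·atan2(√a, √(1−a)) = 1.64853 rad → d = 6371·c ≈ 10502.76 km.

10503 km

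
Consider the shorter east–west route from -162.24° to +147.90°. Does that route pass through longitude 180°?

Yes

Naïve |147.90 − -162.24| = 310.14° > 180°, so the shorter arc goes the other way round — across 180°.
Signed shortest Δλ = ((147.90 − -162.24 + 180) mod 360) − 180 = -49.86°.
Going west by 49.86° from -162.24° passes through 180° before reaching +147.90°.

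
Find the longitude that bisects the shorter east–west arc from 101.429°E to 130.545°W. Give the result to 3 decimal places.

165.442°E

Signed shortest Δλ from +101.429° to -130.545° is +128.026°.
Midpoint longitude = +101.429° + (+128.026°)/2 = +101.429° + 64.013° = +165.442°.
(The naïve average (+101.429 + -130.545)/2 = -14.558° is on the wrong side of the globe.)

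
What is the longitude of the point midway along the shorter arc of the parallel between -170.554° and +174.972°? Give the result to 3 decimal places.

-177.791°

Signed shortest Δλ from -170.554° to +174.972° is -14.474°.
Midpoint longitude = -170.554° + (-14.474°)/2 = -170.554° − 7.237° = -177.791°.
(The naïve average (-170.554 + +174.972)/2 = 2.209° is on the wrong side of the globe.)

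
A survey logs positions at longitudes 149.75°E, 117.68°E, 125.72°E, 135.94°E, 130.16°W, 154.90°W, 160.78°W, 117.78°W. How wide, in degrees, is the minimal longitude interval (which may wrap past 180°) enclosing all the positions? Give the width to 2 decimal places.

Sort the longitudes: -160.78°, -154.90°, -130.16°, -117.78°, +117.68°, +125.72°, +135.94°, +149.75°.
Eastward gaps between consecutive values (wrapping around): 5.88°, 24.74°, 12.38°, 235.46°, 8.04°, 10.22°, 13.81°, 49.47°.
Largest gap = 235.46° ⇒ minimal covering band is its complement: 360° − 235.46° = 124.54°.
Band runs from +117.68° eastward to -117.78°, crossing the antimeridian.

124.54°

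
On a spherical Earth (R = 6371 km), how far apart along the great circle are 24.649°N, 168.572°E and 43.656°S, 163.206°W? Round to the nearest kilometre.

Δλ = -163.206 − 168.572 = -331.778°; wrapped into (−180°, 180°]: 28.222°.
Δφ = -43.656 − 24.649 = -68.305°.
a = sin²(Δφ/2) + cos φ₁ · cos φ₂ · sin²(Δλ/2) = 0.354253.
c = 2·atan2(√a, √(1−a)) = 1.27501 rad → d = 6371·c ≈ 8123.07 km.

8123 km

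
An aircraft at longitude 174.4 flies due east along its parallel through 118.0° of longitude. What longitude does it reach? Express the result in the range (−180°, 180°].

-67.6°

Start at +174.4°; shift +118.0° → +292.4°.
+292.4° lies outside (−180°, 180°]; subtract 360° → -67.6°.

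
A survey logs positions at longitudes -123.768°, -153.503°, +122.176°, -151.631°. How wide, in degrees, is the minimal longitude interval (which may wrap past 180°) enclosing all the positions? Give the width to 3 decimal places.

114.056°

Sort the longitudes: -153.503°, -151.631°, -123.768°, +122.176°.
Eastward gaps between consecutive values (wrapping around): 1.872°, 27.863°, 245.944°, 84.321°.
Largest gap = 245.944° ⇒ minimal covering band is its complement: 360° − 245.944° = 114.056°.
Band runs from +122.176° eastward to -123.768°, crossing the antimeridian.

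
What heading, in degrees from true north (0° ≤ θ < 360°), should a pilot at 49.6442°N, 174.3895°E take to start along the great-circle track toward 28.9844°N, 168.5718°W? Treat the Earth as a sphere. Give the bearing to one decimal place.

141.6°

Δλ = -168.5718 − 174.3895 = -342.9613°; wrapped into (−180°, 180°]: 17.0387°.
θ = atan2( sin Δλ · cos φ₂ , cos φ₁ · sin φ₂ − sin φ₁ · cos φ₂ · cos Δλ )
  = atan2(0.25632, -0.32356) = 141.614° → normalised to [0°, 360°): 141.614°.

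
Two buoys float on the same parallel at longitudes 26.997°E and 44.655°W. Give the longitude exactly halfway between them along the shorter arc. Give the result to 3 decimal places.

8.829°W

Signed shortest Δλ from +26.997° to -44.655° is -71.652°.
Midpoint longitude = +26.997° + (-71.652°)/2 = +26.997° − 35.826° = -8.829°.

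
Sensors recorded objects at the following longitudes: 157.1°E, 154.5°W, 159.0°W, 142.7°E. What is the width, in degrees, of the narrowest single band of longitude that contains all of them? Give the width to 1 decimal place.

62.8°

Sort the longitudes: -159.0°, -154.5°, +142.7°, +157.1°.
Eastward gaps between consecutive values (wrapping around): 4.5°, 297.2°, 14.4°, 43.9°.
Largest gap = 297.2° ⇒ minimal covering band is its complement: 360° − 297.2° = 62.8°.
Band runs from +142.7° eastward to -154.5°, crossing the antimeridian.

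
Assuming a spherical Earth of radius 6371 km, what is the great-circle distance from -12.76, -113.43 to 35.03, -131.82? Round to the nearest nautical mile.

3054 nmi

Δλ = -131.82 − -113.43 = -18.39°.
Δφ = 35.03 − -12.76 = 47.79°.
a = sin²(Δφ/2) + cos φ₁ · cos φ₂ · sin²(Δλ/2) = 0.184468.
c = 2·atan2(√a, √(1−a)) = 0.88787 rad → d = 6371·c ≈ 5656.63 km ≈ 3054.33 nmi.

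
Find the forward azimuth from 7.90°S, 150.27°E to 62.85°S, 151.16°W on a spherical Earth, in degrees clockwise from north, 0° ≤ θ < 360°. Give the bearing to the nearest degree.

155°

Δλ = -151.16 − 150.27 = -301.43°; wrapped into (−180°, 180°]: 58.57°.
θ = atan2( sin Δλ · cos φ₂ , cos φ₁ · sin φ₂ − sin φ₁ · cos φ₂ · cos Δλ )
  = atan2(0.38937, -0.84866) = 155.354° → normalised to [0°, 360°): 155.354°.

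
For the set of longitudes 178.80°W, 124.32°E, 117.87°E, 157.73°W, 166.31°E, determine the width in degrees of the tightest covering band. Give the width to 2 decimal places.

84.40°

Sort the longitudes: -178.80°, -157.73°, +117.87°, +124.32°, +166.31°.
Eastward gaps between consecutive values (wrapping around): 21.07°, 275.60°, 6.45°, 41.99°, 14.89°.
Largest gap = 275.60° ⇒ minimal covering band is its complement: 360° − 275.60° = 84.40°.
Band runs from +117.87° eastward to -157.73°, crossing the antimeridian.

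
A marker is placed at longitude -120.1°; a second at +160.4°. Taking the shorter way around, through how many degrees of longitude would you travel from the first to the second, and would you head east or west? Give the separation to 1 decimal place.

79.5° west

Raw difference: 160.4 − -120.1 = 280.5°.
Normalise into (−180°, 180°]: 280.5° − 360° = -79.5°.
Negative ⇒ the second point lies to the west; separation 79.5°.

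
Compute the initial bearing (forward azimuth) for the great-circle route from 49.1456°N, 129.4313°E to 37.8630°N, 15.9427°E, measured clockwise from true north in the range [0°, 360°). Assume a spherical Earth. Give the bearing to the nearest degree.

311°

Δλ = 15.9427 − 129.4313 = -113.4886°.
θ = atan2( sin Δλ · cos φ₂ , cos φ₁ · sin φ₂ − sin φ₁ · cos φ₂ · cos Δλ )
  = atan2(-0.72406, 0.63950) = -48.549° → normalised to [0°, 360°): 311.451°.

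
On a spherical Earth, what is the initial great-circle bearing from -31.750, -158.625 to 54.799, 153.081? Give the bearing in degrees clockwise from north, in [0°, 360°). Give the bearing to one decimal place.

334.4°

Δλ = 153.081 − -158.625 = 311.706°; wrapped into (−180°, 180°]: -48.294°.
θ = atan2( sin Δλ · cos φ₂ , cos φ₁ · sin φ₂ − sin φ₁ · cos φ₂ · cos Δλ )
  = atan2(-0.43036, 0.89666) = -25.639° → normalised to [0°, 360°): 334.361°.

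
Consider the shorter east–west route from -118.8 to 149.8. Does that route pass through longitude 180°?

Naïve |149.8 − -118.8| = 268.6° > 180°, so the shorter arc goes the other way round — across 180°.
Signed shortest Δλ = ((149.8 − -118.8 + 180) mod 360) − 180 = -91.4°.
Going west by 91.4° from -118.8° passes through 180° before reaching +149.8°.

Yes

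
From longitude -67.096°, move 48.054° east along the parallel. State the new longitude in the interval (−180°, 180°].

Start at -67.096°; shift +48.054° → -19.042°.
-19.042° already lies in (−180°, 180°].

-19.042°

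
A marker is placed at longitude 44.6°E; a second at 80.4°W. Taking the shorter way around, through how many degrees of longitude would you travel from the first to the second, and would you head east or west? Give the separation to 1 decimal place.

125.0° west

Raw difference: -80.4 − 44.6 = -125.0°.
Normalise into (−180°, 180°]: -125.0° stays -125.0°.
Negative ⇒ the second point lies to the west; separation 125.0°.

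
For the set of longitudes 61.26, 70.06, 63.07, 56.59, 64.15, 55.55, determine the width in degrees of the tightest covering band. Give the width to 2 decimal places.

14.51°

Sort the longitudes: +55.55°, +56.59°, +61.26°, +63.07°, +64.15°, +70.06°.
Eastward gaps between consecutive values (wrapping around): 1.04°, 4.67°, 1.81°, 1.08°, 5.91°, 345.49°.
Largest gap = 345.49° ⇒ minimal covering band is its complement: 360° − 345.49° = 14.51°.
Band runs from +55.55° eastward to +70.06°.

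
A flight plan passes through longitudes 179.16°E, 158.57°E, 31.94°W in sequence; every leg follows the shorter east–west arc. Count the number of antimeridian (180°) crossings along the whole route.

Leg 1: +179.16° → +158.57°, shortest Δλ = -20.59° (west) — does not cross 180°.
Leg 2: +158.57° → -31.94°, shortest Δλ = 169.49° (east) — crosses 180°.
Total crossings: 1.

1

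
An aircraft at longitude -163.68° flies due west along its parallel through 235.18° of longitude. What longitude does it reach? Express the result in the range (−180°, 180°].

-38.86°

Start at -163.68°; shift −235.18° → -398.86°.
-398.86° lies outside (−180°, 180°]; add 360° → -38.86°.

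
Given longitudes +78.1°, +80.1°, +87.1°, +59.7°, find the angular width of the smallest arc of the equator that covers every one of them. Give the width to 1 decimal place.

27.4°

Sort the longitudes: +59.7°, +78.1°, +80.1°, +87.1°.
Eastward gaps between consecutive values (wrapping around): 18.4°, 2.0°, 7.0°, 332.6°.
Largest gap = 332.6° ⇒ minimal covering band is its complement: 360° − 332.6° = 27.4°.
Band runs from +59.7° eastward to +87.1°.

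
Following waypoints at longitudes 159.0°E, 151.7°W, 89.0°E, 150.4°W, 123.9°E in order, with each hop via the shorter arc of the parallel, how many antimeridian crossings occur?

4

Leg 1: +159.0° → -151.7°, shortest Δλ = 49.3° (east) — crosses 180°.
Leg 2: -151.7° → +89.0°, shortest Δλ = -119.3° (west) — crosses 180°.
Leg 3: +89.0° → -150.4°, shortest Δλ = 120.6° (east) — crosses 180°.
Leg 4: -150.4° → +123.9°, shortest Δλ = -85.7° (west) — crosses 180°.
Total crossings: 4.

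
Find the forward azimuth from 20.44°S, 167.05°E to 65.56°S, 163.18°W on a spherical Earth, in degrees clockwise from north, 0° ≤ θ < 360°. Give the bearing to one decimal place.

164.2°

Δλ = -163.18 − 167.05 = -330.23°; wrapped into (−180°, 180°]: 29.77°.
θ = atan2( sin Δλ · cos φ₂ , cos φ₁ · sin φ₂ − sin φ₁ · cos φ₂ · cos Δλ )
  = atan2(0.20543, -0.72766) = 164.235° → normalised to [0°, 360°): 164.235°.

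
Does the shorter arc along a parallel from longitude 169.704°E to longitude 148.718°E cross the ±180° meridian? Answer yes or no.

No

Signed shortest Δλ = ((148.718 − 169.704 + 180) mod 360) − 180 = -20.986°.
Going west by 20.986° from +169.704° reaches +148.718° without touching 180°.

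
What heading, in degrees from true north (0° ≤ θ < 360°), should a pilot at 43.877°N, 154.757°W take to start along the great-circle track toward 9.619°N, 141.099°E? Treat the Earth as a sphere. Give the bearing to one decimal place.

258.7°

Δλ = 141.099 − -154.757 = 295.856°; wrapped into (−180°, 180°]: -64.144°.
θ = atan2( sin Δλ · cos φ₂ , cos φ₁ · sin φ₂ − sin φ₁ · cos φ₂ · cos Δλ )
  = atan2(-0.88724, -0.17758) = -101.318° → normalised to [0°, 360°): 258.682°.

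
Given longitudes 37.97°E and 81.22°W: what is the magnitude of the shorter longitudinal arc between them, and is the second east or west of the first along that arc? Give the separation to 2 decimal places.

119.19° west

Raw difference: -81.22 − 37.97 = -119.19°.
Normalise into (−180°, 180°]: -119.19° stays -119.19°.
Negative ⇒ the second point lies to the west; separation 119.19°.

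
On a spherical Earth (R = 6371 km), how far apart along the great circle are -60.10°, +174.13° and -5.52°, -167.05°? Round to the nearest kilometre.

Δλ = -167.05 − 174.13 = -341.18°; wrapped into (−180°, 180°]: 18.82°.
Δφ = -5.52 − -60.10 = 54.58°.
a = sin²(Δφ/2) + cos φ₁ · cos φ₂ · sin²(Δλ/2) = 0.223481.
c = 2·atan2(√a, √(1−a)) = 0.98479 rad → d = 6371·c ≈ 6274.09 km.

6274 km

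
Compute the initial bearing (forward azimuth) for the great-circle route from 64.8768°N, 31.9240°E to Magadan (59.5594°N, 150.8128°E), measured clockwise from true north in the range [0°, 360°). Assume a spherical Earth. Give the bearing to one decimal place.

37.0°

Δλ = 150.8128 − 31.9240 = 118.8888°.
θ = atan2( sin Δλ · cos φ₂ , cos φ₁ · sin φ₂ − sin φ₁ · cos φ₂ · cos Δλ )
  = atan2(0.44360, 0.58765) = 37.048° → normalised to [0°, 360°): 37.048°.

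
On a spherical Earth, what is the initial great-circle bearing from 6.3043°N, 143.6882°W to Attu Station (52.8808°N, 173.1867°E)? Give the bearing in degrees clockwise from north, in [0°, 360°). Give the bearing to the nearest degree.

331°

Δλ = 173.1867 − -143.6882 = 316.8749°; wrapped into (−180°, 180°]: -43.1251°.
θ = atan2( sin Δλ · cos φ₂ , cos φ₁ · sin φ₂ − sin φ₁ · cos φ₂ · cos Δλ )
  = atan2(-0.41253, 0.74419) = -29.001° → normalised to [0°, 360°): 330.999°.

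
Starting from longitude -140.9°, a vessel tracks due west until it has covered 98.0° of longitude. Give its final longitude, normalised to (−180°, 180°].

+121.1°

Start at -140.9°; shift −98.0° → -238.9°.
-238.9° lies outside (−180°, 180°]; add 360° → +121.1°.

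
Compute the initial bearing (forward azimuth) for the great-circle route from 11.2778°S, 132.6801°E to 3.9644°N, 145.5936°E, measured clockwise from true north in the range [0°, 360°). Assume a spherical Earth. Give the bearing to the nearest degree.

Δλ = 145.5936 − 132.6801 = 12.9135°.
θ = atan2( sin Δλ · cos φ₂ , cos φ₁ · sin φ₂ − sin φ₁ · cos φ₂ · cos Δλ )
  = atan2(0.22295, 0.25797) = 40.835° → normalised to [0°, 360°): 40.835°.

41°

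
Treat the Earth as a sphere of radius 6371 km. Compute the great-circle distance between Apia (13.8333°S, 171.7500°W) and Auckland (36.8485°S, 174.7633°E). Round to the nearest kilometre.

Δλ = 174.7633 − -171.7500 = 346.5133°; wrapped into (−180°, 180°]: -13.4867°.
Δφ = -36.8485 − -13.8333 = -23.0152°.
a = sin²(Δφ/2) + cos φ₁ · cos φ₂ · sin²(Δλ/2) = 0.050513.
c = 2·atan2(√a, √(1−a)) = 0.45337 rad → d = 6371·c ≈ 2888.45 km.

2888 km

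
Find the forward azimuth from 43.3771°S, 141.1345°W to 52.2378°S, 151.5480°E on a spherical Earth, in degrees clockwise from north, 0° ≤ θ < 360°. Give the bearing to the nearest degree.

Δλ = 151.5480 − -141.1345 = 292.6825°; wrapped into (−180°, 180°]: -67.3175°.
θ = atan2( sin Δλ · cos φ₂ , cos φ₁ · sin φ₂ − sin φ₁ · cos φ₂ · cos Δλ )
  = atan2(-0.56502, -0.41243) = -126.127° → normalised to [0°, 360°): 233.873°.

234°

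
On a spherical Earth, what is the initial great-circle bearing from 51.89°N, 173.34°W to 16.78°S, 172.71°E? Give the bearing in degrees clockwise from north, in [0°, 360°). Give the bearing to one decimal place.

Δλ = 172.71 − -173.34 = 346.05°; wrapped into (−180°, 180°]: -13.95°.
θ = atan2( sin Δλ · cos φ₂ , cos φ₁ · sin φ₂ − sin φ₁ · cos φ₂ · cos Δλ )
  = atan2(-0.23081, -0.90928) = -165.757° → normalised to [0°, 360°): 194.243°.

194.2°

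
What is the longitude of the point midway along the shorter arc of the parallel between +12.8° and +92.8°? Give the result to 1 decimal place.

Signed shortest Δλ from +12.8° to +92.8° is +80.0°.
Midpoint longitude = +12.8° + (+80.0°)/2 = +12.8° + 40.0° = +52.8°.

+52.8°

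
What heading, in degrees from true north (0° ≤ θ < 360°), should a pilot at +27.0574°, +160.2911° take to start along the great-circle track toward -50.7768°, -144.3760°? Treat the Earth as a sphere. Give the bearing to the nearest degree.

149°

Δλ = -144.3760 − 160.2911 = -304.6671°; wrapped into (−180°, 180°]: 55.3329°.
θ = atan2( sin Δλ · cos φ₂ , cos φ₁ · sin φ₂ − sin φ₁ · cos φ₂ · cos Δλ )
  = atan2(0.52008, -0.85351) = 148.644° → normalised to [0°, 360°): 148.644°.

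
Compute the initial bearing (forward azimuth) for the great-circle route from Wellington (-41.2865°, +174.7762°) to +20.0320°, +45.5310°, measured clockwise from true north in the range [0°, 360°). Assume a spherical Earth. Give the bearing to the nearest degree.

260°

Δλ = 45.5310 − 174.7762 = -129.2452°.
θ = atan2( sin Δλ · cos φ₂ , cos φ₁ · sin φ₂ − sin φ₁ · cos φ₂ · cos Δλ )
  = atan2(-0.72759, -0.13478) = -100.495° → normalised to [0°, 360°): 259.505°.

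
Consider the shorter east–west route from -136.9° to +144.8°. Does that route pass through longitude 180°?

Naïve |144.8 − -136.9| = 281.7° > 180°, so the shorter arc goes the other way round — across 180°.
Signed shortest Δλ = ((144.8 − -136.9 + 180) mod 360) − 180 = -78.3°.
Going west by 78.3° from -136.9° passes through 180° before reaching +144.8°.

Yes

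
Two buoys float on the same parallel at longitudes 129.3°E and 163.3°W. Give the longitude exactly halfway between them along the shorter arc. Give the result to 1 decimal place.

163.0°E

Signed shortest Δλ from +129.3° to -163.3° is +67.4°.
Midpoint longitude = +129.3° + (+67.4°)/2 = +129.3° + 33.7° = +163.0°.
(The naïve average (+129.3 + -163.3)/2 = -17.0° is on the wrong side of the globe.)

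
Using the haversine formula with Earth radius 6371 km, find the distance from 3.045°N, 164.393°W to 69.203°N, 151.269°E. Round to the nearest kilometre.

Δλ = 151.269 − -164.393 = 315.662°; wrapped into (−180°, 180°]: -44.338°.
Δφ = 69.203 − 3.045 = 66.158°.
a = sin²(Δφ/2) + cos φ₁ · cos φ₂ · sin²(Δλ/2) = 0.348376.
c = 2·atan2(√a, √(1−a)) = 1.26270 rad → d = 6371·c ≈ 8044.64 km.

8045 km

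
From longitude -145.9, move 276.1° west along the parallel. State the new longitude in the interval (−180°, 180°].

Start at -145.9°; shift −276.1° → -422.0°.
-422.0° lies outside (−180°, 180°]; add 360° → -62.0°.

-62.0°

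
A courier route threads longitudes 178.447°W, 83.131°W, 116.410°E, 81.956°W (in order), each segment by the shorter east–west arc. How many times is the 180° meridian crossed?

Leg 1: -178.447° → -83.131°, shortest Δλ = 95.316° (east) — does not cross 180°.
Leg 2: -83.131° → +116.410°, shortest Δλ = -160.459° (west) — crosses 180°.
Leg 3: +116.410° → -81.956°, shortest Δλ = 161.634° (east) — crosses 180°.
Total crossings: 2.

2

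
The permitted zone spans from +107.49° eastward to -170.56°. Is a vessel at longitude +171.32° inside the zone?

Band width going east from +107.49° to -170.56°: ((-170.56 − 107.49) mod 360) = 81.95°.
Offset of +171.32° east of the west edge: ((171.32 − 107.49) mod 360) = 63.83°.
63.83° ≤ 81.95° ⇒ inside.

Yes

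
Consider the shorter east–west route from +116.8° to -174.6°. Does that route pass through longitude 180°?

Naïve |-174.6 − 116.8| = 291.4° > 180°, so the shorter arc goes the other way round — across 180°.
Signed shortest Δλ = ((-174.6 − 116.8 + 180) mod 360) − 180 = 68.6°.
Going east by 68.6° from +116.8° passes through 180° before reaching -174.6°.

Yes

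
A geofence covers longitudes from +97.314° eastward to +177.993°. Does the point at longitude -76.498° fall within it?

No

Band width going east from +97.314° to +177.993°: ((177.993 − 97.314) mod 360) = 80.679°.
Offset of -76.498° east of the west edge: ((-76.498 − 97.314) mod 360) = 186.188°.
186.188° > 80.679° ⇒ outside.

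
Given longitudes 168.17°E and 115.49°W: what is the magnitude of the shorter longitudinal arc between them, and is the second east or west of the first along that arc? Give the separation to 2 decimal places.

Raw difference: -115.49 − 168.17 = -283.66°.
Normalise into (−180°, 180°]: -283.66° + 360° = 76.34°.
Positive ⇒ the second point lies to the east; separation 76.34°.

76.34° east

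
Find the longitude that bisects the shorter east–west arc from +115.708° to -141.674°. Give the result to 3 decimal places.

+167.017°

Signed shortest Δλ from +115.708° to -141.674° is +102.618°.
Midpoint longitude = +115.708° + (+102.618°)/2 = +115.708° + 51.309° = +167.017°.
(The naïve average (+115.708 + -141.674)/2 = -12.983° is on the wrong side of the globe.)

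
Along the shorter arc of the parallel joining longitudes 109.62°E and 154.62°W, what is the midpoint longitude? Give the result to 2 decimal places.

Signed shortest Δλ from +109.62° to -154.62° is +95.76°.
Midpoint longitude = +109.62° + (+95.76°)/2 = +109.62° + 47.88° = +157.50°.
(The naïve average (+109.62 + -154.62)/2 = -22.5° is on the wrong side of the globe.)

157.50°E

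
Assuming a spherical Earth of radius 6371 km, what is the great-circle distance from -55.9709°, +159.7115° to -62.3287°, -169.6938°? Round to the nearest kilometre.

Δλ = -169.6938 − 159.7115 = -329.4053°; wrapped into (−180°, 180°]: 30.5947°.
Δφ = -62.3287 − -55.9709 = -6.3578°.
a = sin²(Δφ/2) + cos φ₁ · cos φ₂ · sin²(Δλ/2) = 0.021164.
c = 2·atan2(√a, √(1−a)) = 0.29200 rad → d = 6371·c ≈ 1860.31 km.

1860 km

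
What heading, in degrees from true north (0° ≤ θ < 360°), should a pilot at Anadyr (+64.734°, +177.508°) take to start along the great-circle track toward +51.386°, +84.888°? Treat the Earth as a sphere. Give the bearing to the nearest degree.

300°

Δλ = 84.888 − 177.508 = -92.620°.
θ = atan2( sin Δλ · cos φ₂ , cos φ₁ · sin φ₂ − sin φ₁ · cos φ₂ · cos Δλ )
  = atan2(-0.62342, 0.35930) = -60.043° → normalised to [0°, 360°): 299.957°.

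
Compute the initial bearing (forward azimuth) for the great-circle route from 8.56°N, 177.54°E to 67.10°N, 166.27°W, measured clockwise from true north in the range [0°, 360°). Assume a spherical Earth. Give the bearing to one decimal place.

7.2°

Δλ = -166.27 − 177.54 = -343.81°; wrapped into (−180°, 180°]: 16.19°.
θ = atan2( sin Δλ · cos φ₂ , cos φ₁ · sin φ₂ − sin φ₁ · cos φ₂ · cos Δλ )
  = atan2(0.10850, 0.85530) = 7.229° → normalised to [0°, 360°): 7.229°.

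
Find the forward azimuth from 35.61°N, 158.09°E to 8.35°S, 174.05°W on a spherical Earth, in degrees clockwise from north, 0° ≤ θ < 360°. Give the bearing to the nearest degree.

Δλ = -174.05 − 158.09 = -332.14°; wrapped into (−180°, 180°]: 27.86°.
θ = atan2( sin Δλ · cos φ₂ , cos φ₁ · sin φ₂ − sin φ₁ · cos φ₂ · cos Δλ )
  = atan2(0.46236, -0.62738) = 143.611° → normalised to [0°, 360°): 143.611°.

144°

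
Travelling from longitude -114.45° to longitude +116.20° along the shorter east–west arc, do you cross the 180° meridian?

Naïve |116.20 − -114.45| = 230.65° > 180°, so the shorter arc goes the other way round — across 180°.
Signed shortest Δλ = ((116.20 − -114.45 + 180) mod 360) − 180 = -129.35°.
Going west by 129.35° from -114.45° passes through 180° before reaching +116.20°.

Yes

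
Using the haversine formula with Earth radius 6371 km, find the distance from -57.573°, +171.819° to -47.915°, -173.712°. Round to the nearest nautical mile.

Δλ = -173.712 − 171.819 = -345.531°; wrapped into (−180°, 180°]: 14.469°.
Δφ = -47.915 − -57.573 = 9.658°.
a = sin²(Δφ/2) + cos φ₁ · cos φ₂ · sin²(Δλ/2) = 0.012786.
c = 2·atan2(√a, √(1−a)) = 0.22664 rad → d = 6371·c ≈ 1443.90 km ≈ 779.64 nmi.

780 nmi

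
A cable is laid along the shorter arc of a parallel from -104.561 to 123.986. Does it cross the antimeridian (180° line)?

Naïve |123.986 − -104.561| = 228.547° > 180°, so the shorter arc goes the other way round — across 180°.
Signed shortest Δλ = ((123.986 − -104.561 + 180) mod 360) − 180 = -131.453°.
Going west by 131.453° from -104.561° passes through 180° before reaching +123.986°.

Yes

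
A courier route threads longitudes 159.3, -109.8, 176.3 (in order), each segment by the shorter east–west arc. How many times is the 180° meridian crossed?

Leg 1: +159.3° → -109.8°, shortest Δλ = 90.9° (east) — crosses 180°.
Leg 2: -109.8° → +176.3°, shortest Δλ = -73.9° (west) — crosses 180°.
Total crossings: 2.

2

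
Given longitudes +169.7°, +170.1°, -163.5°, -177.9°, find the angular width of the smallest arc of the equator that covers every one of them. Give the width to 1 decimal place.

Sort the longitudes: -177.9°, -163.5°, +169.7°, +170.1°.
Eastward gaps between consecutive values (wrapping around): 14.4°, 333.2°, 0.4°, 12.0°.
Largest gap = 333.2° ⇒ minimal covering band is its complement: 360° − 333.2° = 26.8°.
Band runs from +169.7° eastward to -163.5°, crossing the antimeridian.

26.8°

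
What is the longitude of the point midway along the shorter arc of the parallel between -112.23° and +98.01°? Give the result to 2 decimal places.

Signed shortest Δλ from -112.23° to +98.01° is -149.76°.
Midpoint longitude = -112.23° + (-149.76°)/2 = -112.23° − 74.88° = -187.11°.
Normalise into (−180°, 180°]: +172.89°.
(The naïve average (-112.23 + +98.01)/2 = -7.11° is on the wrong side of the globe.)

+172.89°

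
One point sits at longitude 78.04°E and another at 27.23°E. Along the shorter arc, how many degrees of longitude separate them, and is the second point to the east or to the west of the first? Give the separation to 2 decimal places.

Raw difference: 27.23 − 78.04 = -50.81°.
Normalise into (−180°, 180°]: -50.81° stays -50.81°.
Negative ⇒ the second point lies to the west; separation 50.81°.

50.81° west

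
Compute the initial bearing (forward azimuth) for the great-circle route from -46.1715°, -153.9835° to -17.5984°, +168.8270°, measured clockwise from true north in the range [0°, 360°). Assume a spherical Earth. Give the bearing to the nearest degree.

300°

Δλ = 168.8270 − -153.9835 = 322.8105°; wrapped into (−180°, 180°]: -37.1895°.
θ = atan2( sin Δλ · cos φ₂ , cos φ₁ · sin φ₂ − sin φ₁ · cos φ₂ · cos Δλ )
  = atan2(-0.57616, 0.33844) = -59.570° → normalised to [0°, 360°): 300.430°.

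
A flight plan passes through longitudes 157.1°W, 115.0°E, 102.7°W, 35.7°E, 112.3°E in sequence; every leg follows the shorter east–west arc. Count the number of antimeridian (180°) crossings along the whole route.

Leg 1: -157.1° → +115.0°, shortest Δλ = -87.9° (west) — crosses 180°.
Leg 2: +115.0° → -102.7°, shortest Δλ = 142.3° (east) — crosses 180°.
Leg 3: -102.7° → +35.7°, shortest Δλ = 138.4° (east) — does not cross 180°.
Leg 4: +35.7° → +112.3°, shortest Δλ = 76.6° (east) — does not cross 180°.
Total crossings: 2.

2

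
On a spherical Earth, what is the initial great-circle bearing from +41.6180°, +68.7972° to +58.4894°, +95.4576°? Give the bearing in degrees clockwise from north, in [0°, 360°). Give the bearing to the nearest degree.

36°

Δλ = 95.4576 − 68.7972 = 26.6604°.
θ = atan2( sin Δλ · cos φ₂ , cos φ₁ · sin φ₂ − sin φ₁ · cos φ₂ · cos Δλ )
  = atan2(0.23452, 0.32713) = 35.636° → normalised to [0°, 360°): 35.636°.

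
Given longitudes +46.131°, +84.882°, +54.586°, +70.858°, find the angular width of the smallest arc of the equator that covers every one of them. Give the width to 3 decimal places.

Sort the longitudes: +46.131°, +54.586°, +70.858°, +84.882°.
Eastward gaps between consecutive values (wrapping around): 8.455°, 16.272°, 14.024°, 321.249°.
Largest gap = 321.249° ⇒ minimal covering band is its complement: 360° − 321.249° = 38.751°.
Band runs from +46.131° eastward to +84.882°.

38.751°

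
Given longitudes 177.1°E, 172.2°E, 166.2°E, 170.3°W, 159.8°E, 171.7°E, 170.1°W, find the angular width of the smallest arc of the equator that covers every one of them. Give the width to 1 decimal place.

Sort the longitudes: -170.3°, -170.1°, +159.8°, +166.2°, +171.7°, +172.2°, +177.1°.
Eastward gaps between consecutive values (wrapping around): 0.2°, 329.9°, 6.4°, 5.5°, 0.5°, 4.9°, 12.6°.
Largest gap = 329.9° ⇒ minimal covering band is its complement: 360° − 329.9° = 30.1°.
Band runs from +159.8° eastward to -170.1°, crossing the antimeridian.

30.1°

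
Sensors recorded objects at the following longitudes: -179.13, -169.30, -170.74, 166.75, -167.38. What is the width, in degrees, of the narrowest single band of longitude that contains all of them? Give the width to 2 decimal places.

Sort the longitudes: -179.13°, -170.74°, -169.30°, -167.38°, +166.75°.
Eastward gaps between consecutive values (wrapping around): 8.39°, 1.44°, 1.92°, 334.13°, 14.12°.
Largest gap = 334.13° ⇒ minimal covering band is its complement: 360° − 334.13° = 25.87°.
Band runs from +166.75° eastward to -167.38°, crossing the antimeridian.

25.87°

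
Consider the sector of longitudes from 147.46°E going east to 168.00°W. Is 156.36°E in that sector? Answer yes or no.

Band width going east from +147.46° to -168.00°: ((-168.00 − 147.46) mod 360) = 44.54°.
Offset of +156.36° east of the west edge: ((156.36 − 147.46) mod 360) = 8.90°.
8.90° ≤ 44.54° ⇒ inside.

Yes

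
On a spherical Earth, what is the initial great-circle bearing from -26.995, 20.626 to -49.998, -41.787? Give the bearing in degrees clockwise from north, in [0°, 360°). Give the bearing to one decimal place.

Δλ = -41.787 − 20.626 = -62.413°.
θ = atan2( sin Δλ · cos φ₂ , cos φ₁ · sin φ₂ − sin φ₁ · cos φ₂ · cos Δλ )
  = atan2(-0.56973, -0.54744) = -133.857° → normalised to [0°, 360°): 226.143°.

226.1°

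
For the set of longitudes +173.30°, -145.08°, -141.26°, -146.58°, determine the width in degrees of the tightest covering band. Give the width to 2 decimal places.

45.44°

Sort the longitudes: -146.58°, -145.08°, -141.26°, +173.30°.
Eastward gaps between consecutive values (wrapping around): 1.50°, 3.82°, 314.56°, 40.12°.
Largest gap = 314.56° ⇒ minimal covering band is its complement: 360° − 314.56° = 45.44°.
Band runs from +173.30° eastward to -141.26°, crossing the antimeridian.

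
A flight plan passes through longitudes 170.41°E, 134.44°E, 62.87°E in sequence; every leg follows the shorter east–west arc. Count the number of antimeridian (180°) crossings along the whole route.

0

Leg 1: +170.41° → +134.44°, shortest Δλ = -35.97° (west) — does not cross 180°.
Leg 2: +134.44° → +62.87°, shortest Δλ = -71.57° (west) — does not cross 180°.
Total crossings: 0.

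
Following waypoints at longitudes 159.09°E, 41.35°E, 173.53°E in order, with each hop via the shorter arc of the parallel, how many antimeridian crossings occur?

Leg 1: +159.09° → +41.35°, shortest Δλ = -117.74° (west) — does not cross 180°.
Leg 2: +41.35° → +173.53°, shortest Δλ = 132.18° (east) — does not cross 180°.
Total crossings: 0.

0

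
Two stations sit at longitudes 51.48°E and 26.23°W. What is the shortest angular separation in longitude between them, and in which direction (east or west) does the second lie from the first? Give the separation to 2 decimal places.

77.71° west

Raw difference: -26.23 − 51.48 = -77.71°.
Normalise into (−180°, 180°]: -77.71° stays -77.71°.
Negative ⇒ the second point lies to the west; separation 77.71°.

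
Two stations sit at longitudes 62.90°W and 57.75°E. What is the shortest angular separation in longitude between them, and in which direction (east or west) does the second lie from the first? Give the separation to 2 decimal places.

120.65° east

Raw difference: 57.75 − -62.90 = 120.65°.
Normalise into (−180°, 180°]: 120.65° stays 120.65°.
Positive ⇒ the second point lies to the east; separation 120.65°.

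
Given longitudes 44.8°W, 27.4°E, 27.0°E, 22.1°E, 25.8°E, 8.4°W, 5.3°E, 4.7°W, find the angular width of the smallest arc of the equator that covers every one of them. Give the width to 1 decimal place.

72.2°

Sort the longitudes: -44.8°, -8.4°, -4.7°, +5.3°, +22.1°, +25.8°, +27.0°, +27.4°.
Eastward gaps between consecutive values (wrapping around): 36.4°, 3.7°, 10.0°, 16.8°, 3.7°, 1.2°, 0.4°, 287.8°.
Largest gap = 287.8° ⇒ minimal covering band is its complement: 360° − 287.8° = 72.2°.
Band runs from -44.8° eastward to +27.4°.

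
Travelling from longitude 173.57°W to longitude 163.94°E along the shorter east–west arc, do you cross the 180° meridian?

Yes

Naïve |163.94 − -173.57| = 337.51° > 180°, so the shorter arc goes the other way round — across 180°.
Signed shortest Δλ = ((163.94 − -173.57 + 180) mod 360) − 180 = -22.49°.
Going west by 22.49° from -173.57° passes through 180° before reaching +163.94°.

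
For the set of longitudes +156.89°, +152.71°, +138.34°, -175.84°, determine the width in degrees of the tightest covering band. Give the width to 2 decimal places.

Sort the longitudes: -175.84°, +138.34°, +152.71°, +156.89°.
Eastward gaps between consecutive values (wrapping around): 314.18°, 14.37°, 4.18°, 27.27°.
Largest gap = 314.18° ⇒ minimal covering band is its complement: 360° − 314.18° = 45.82°.
Band runs from +138.34° eastward to -175.84°, crossing the antimeridian.

45.82°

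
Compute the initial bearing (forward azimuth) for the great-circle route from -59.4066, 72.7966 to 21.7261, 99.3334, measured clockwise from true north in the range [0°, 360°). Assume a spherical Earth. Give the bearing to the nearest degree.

25°

Δλ = 99.3334 − 72.7966 = 26.5368°.
θ = atan2( sin Δλ · cos φ₂ , cos φ₁ · sin φ₂ − sin φ₁ · cos φ₂ · cos Δλ )
  = atan2(0.41504, 0.90380) = 24.665° → normalised to [0°, 360°): 24.665°.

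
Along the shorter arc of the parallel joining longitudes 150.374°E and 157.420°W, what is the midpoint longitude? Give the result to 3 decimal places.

Signed shortest Δλ from +150.374° to -157.420° is +52.206°.
Midpoint longitude = +150.374° + (+52.206°)/2 = +150.374° + 26.103° = +176.477°.
(The naïve average (+150.374 + -157.420)/2 = -3.523° is on the wrong side of the globe.)

176.477°E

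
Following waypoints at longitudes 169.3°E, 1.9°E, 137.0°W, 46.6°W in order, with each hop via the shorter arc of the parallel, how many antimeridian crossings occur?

Leg 1: +169.3° → +1.9°, shortest Δλ = -167.4° (west) — does not cross 180°.
Leg 2: +1.9° → -137.0°, shortest Δλ = -138.9° (west) — does not cross 180°.
Leg 3: -137.0° → -46.6°, shortest Δλ = 90.4° (east) — does not cross 180°.
Total crossings: 0.

0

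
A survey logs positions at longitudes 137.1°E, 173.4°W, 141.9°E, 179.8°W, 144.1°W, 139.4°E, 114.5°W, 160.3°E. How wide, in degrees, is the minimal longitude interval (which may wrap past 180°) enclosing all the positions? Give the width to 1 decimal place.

Sort the longitudes: -179.8°, -173.4°, -144.1°, -114.5°, +137.1°, +139.4°, +141.9°, +160.3°.
Eastward gaps between consecutive values (wrapping around): 6.4°, 29.3°, 29.6°, 251.6°, 2.3°, 2.5°, 18.4°, 19.9°.
Largest gap = 251.6° ⇒ minimal covering band is its complement: 360° − 251.6° = 108.4°.
Band runs from +137.1° eastward to -114.5°, crossing the antimeridian.

108.4°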